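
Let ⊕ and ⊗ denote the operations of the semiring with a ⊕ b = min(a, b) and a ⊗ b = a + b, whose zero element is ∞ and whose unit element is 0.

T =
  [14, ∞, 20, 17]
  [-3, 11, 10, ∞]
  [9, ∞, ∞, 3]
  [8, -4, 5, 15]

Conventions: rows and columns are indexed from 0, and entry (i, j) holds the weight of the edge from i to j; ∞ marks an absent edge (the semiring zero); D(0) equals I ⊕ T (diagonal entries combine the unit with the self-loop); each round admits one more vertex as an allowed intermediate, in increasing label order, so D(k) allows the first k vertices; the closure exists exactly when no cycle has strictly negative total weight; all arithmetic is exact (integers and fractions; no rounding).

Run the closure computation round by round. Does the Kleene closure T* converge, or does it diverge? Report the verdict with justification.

D(0):
  [0, ∞, 20, 17]
  [-3, 0, 10, ∞]
  [9, ∞, 0, 3]
  [8, -4, 5, 0]
D(1):
  [0, ∞, 20, 17]
  [-3, 0, 10, 14]
  [9, ∞, 0, 3]
  [8, -4, 5, 0]
D(2):
  [0, ∞, 20, 17]
  [-3, 0, 10, 14]
  [9, ∞, 0, 3]
  [-7, -4, 5, 0]
D(3):
  [0, ∞, 20, 17]
  [-3, 0, 10, 13]
  [9, ∞, 0, 3]
  [-7, -4, 5, 0]
D(4):
  [0, 13, 20, 17]
  [-3, 0, 10, 13]
  [-4, -1, 0, 3]
  [-7, -4, 5, 0]
Key observation: every diagonal entry stays at the unit through all rounds, so no improving cycle exists.
Answer: CONVERGES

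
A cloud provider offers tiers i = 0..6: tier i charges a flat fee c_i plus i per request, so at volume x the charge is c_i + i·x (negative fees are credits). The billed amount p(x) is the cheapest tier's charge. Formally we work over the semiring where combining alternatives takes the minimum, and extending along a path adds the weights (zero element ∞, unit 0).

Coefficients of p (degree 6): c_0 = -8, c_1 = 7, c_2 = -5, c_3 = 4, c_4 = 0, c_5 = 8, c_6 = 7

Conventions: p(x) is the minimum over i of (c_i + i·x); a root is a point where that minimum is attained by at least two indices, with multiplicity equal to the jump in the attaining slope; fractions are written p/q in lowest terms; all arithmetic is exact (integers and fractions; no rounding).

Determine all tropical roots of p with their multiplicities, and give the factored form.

hull edge (i=0, c=-8) to (i=2, c=-5): slope 3/2, span 2
hull edge (i=2, c=-5) to (i=4, c=0): slope 5/2, span 2
hull edge (i=4, c=0) to (i=6, c=7): slope 7/2, span 2
Factored form: p(x) = 7 ⊗ (x ⊕ (-7/2)) ⊗ (x ⊕ (-7/2)) ⊗ (x ⊕ (-5/2)) ⊗ (x ⊕ (-5/2)) ⊗ (x ⊕ (-3/2)) ⊗ (x ⊕ (-3/2))
Answer: roots = -7/2 (mult 2), -5/2 (mult 2), -3/2 (mult 2)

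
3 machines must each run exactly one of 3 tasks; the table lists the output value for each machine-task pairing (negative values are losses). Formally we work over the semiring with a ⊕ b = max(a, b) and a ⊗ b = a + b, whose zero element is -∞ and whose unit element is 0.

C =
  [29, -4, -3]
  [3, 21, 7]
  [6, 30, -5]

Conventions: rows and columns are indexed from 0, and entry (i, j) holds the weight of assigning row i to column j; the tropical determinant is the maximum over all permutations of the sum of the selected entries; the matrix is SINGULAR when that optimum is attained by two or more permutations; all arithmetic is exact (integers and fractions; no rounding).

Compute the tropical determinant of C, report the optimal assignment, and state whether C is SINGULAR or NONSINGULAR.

σ = (0, 1, 2): 29 + 21 + (-5) = 45
σ = (0, 2, 1): 29 + 7 + 30 = 66
σ = (1, 0, 2): (-4) + 3 + (-5) = -6
σ = (1, 2, 0): (-4) + 7 + 6 = 9
σ = (2, 0, 1): (-3) + 3 + 30 = 30
σ = (2, 1, 0): (-3) + 21 + 6 = 24
Optimal value attained by: σ = (0, 2, 1).
Answer: det⊕(C) = 66; verdict: NONSINGULAR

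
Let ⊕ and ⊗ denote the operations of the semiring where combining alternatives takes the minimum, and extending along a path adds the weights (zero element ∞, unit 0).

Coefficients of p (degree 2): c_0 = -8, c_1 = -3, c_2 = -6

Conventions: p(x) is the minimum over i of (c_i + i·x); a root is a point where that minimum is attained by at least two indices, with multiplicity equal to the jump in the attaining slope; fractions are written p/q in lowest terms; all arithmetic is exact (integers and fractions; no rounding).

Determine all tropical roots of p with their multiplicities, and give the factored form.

hull edge (i=0, c=-8) to (i=2, c=-6): slope 1, span 2
Factored form: p(x) = -6 ⊗ (x ⊕ (-1)) ⊗ (x ⊕ (-1))
Answer: roots = -1 (mult 2)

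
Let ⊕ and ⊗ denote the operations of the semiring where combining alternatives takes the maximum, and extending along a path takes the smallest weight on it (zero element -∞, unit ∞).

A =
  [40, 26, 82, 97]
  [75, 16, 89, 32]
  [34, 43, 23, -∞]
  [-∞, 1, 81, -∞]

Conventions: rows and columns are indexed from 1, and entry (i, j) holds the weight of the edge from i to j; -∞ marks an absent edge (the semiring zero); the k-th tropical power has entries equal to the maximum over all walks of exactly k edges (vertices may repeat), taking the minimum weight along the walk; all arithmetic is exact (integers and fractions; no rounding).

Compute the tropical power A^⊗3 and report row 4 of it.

A^⊗2:
  [40, 43, 81, 40]
  [40, 43, 75, 75]
  [43, 26, 43, 34]
  [34, 43, 23, 1]
A^⊗3:
  [43, 43, 43, 40]
  [43, 43, 75, 40]
  [40, 43, 43, 43]
  [43, 26, 43, 34]
Answer: row 4 of A^⊗3 = [43, 26, 43, 34]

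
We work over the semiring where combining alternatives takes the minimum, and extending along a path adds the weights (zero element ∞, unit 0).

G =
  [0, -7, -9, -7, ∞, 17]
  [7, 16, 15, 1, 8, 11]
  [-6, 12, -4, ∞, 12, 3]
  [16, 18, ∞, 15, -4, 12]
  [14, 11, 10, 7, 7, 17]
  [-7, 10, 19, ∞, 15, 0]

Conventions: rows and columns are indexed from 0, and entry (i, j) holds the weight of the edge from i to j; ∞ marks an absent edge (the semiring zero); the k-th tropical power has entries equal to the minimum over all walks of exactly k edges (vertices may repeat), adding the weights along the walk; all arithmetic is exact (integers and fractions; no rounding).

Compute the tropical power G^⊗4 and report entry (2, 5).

G^⊗2:
  [-15, -7, -13, -7, -11, -6]
  [4, 0, -2, 0, -3, 11]
  [-10, -13, -15, -13, 8, -1]
  [5, 7, 6, 3, 3, 12]
  [4, 7, 5, 7, 3, 13]
  [-7, -14, -16, -14, 15, 0]
G^⊗3:
  [-19, -22, -24, -22, -11, -10]
  [-8, -3, -6, -3, -4, 1]
  [-21, -17, -19, -17, -17, -12]
  [0, -2, -4, -2, -1, 9]
  [-1, -3, -5, -3, 3, 8]
  [-22, -14, -20, -14, -18, -13]
G^⊗4:
  [-30, -26, -28, -26, -26, -21]
  [-12, -15, -17, -15, -7, -3]
  [-25, -28, -30, -28, -21, -16]
  [-10, -7, -9, -7, -6, -1]
  [-11, -8, -10, -8, -7, -2]
  [-26, -29, -31, -29, -18, -17]
Key observation: the optimum is the walk 2->0->2->2->5, with weight (-6) + (-9) + (-4) + 3 = -16.
Optimal value attained by: walk 2->0->2->2->5.
Answer: (G^⊗4)[2][5] = -16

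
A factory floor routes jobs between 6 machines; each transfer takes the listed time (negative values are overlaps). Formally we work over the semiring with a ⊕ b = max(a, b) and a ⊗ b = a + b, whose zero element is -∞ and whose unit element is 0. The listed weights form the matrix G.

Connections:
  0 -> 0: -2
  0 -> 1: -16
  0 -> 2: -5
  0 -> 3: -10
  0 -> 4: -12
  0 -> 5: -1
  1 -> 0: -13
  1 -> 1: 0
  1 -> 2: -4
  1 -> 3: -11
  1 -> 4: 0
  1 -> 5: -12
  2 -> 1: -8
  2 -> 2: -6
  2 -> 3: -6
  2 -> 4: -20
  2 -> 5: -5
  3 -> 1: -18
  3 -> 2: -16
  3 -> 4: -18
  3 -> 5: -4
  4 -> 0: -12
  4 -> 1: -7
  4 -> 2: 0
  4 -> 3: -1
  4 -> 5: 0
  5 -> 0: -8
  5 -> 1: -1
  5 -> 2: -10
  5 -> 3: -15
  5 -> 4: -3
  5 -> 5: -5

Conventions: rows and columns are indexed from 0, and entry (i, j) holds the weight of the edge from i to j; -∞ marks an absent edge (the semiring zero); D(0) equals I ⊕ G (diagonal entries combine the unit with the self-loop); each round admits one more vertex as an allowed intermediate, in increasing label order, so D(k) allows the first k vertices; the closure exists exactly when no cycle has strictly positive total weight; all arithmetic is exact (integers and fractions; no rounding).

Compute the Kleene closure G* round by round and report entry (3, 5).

D(0):
  [0, -16, -5, -10, -12, -1]
  [-13, 0, -4, -11, 0, -12]
  [-∞, -8, 0, -6, -20, -5]
  [-∞, -18, -16, 0, -18, -4]
  [-12, -7, 0, -1, 0, 0]
  [-8, -1, -10, -15, -3, 0]
D(1):
  [0, -16, -5, -10, -12, -1]
  [-13, 0, -4, -11, 0, -12]
  [-∞, -8, 0, -6, -20, -5]
  [-∞, -18, -16, 0, -18, -4]
  [-12, -7, 0, -1, 0, 0]
  [-8, -1, -10, -15, -3, 0]
D(2):
  [0, -16, -5, -10, -12, -1]
  [-13, 0, -4, -11, 0, -12]
  [-21, -8, 0, -6, -8, -5]
  [-31, -18, -16, 0, -18, -4]
  [-12, -7, 0, -1, 0, 0]
  [-8, -1, -5, -12, -1, 0]
D(3):
  [0, -13, -5, -10, -12, -1]
  [-13, 0, -4, -10, 0, -9]
  [-21, -8, 0, -6, -8, -5]
  [-31, -18, -16, 0, -18, -4]
  [-12, -7, 0, -1, 0, 0]
  [-8, -1, -5, -11, -1, 0]
D(4):
  [0, -13, -5, -10, -12, -1]
  [-13, 0, -4, -10, 0, -9]
  [-21, -8, 0, -6, -8, -5]
  [-31, -18, -16, 0, -18, -4]
  [-12, -7, 0, -1, 0, 0]
  [-8, -1, -5, -11, -1, 0]
D(5):
  [0, -13, -5, -10, -12, -1]
  [-12, 0, 0, -1, 0, 0]
  [-20, -8, 0, -6, -8, -5]
  [-30, -18, -16, 0, -18, -4]
  [-12, -7, 0, -1, 0, 0]
  [-8, -1, -1, -2, -1, 0]
D(6):
  [0, -2, -2, -3, -2, -1]
  [-8, 0, 0, -1, 0, 0]
  [-13, -6, 0, -6, -6, -5]
  [-12, -5, -5, 0, -5, -4]
  [-8, -1, 0, -1, 0, 0]
  [-8, -1, -1, -2, -1, 0]
Answer: G*[3][5] = -4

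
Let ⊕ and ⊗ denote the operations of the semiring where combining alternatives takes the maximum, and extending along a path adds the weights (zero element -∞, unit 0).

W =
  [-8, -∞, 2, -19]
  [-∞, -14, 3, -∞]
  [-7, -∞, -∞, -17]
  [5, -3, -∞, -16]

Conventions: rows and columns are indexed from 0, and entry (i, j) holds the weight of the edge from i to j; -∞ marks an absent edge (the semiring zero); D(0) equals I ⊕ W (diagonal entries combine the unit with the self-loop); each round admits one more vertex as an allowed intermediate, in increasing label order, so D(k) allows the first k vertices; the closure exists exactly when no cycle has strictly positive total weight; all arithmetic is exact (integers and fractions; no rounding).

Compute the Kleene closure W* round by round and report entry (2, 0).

D(0):
  [0, -∞, 2, -19]
  [-∞, 0, 3, -∞]
  [-7, -∞, 0, -17]
  [5, -3, -∞, 0]
D(1):
  [0, -∞, 2, -19]
  [-∞, 0, 3, -∞]
  [-7, -∞, 0, -17]
  [5, -3, 7, 0]
D(2):
  [0, -∞, 2, -19]
  [-∞, 0, 3, -∞]
  [-7, -∞, 0, -17]
  [5, -3, 7, 0]
D(3):
  [0, -∞, 2, -15]
  [-4, 0, 3, -14]
  [-7, -∞, 0, -17]
  [5, -3, 7, 0]
D(4):
  [0, -18, 2, -15]
  [-4, 0, 3, -14]
  [-7, -20, 0, -17]
  [5, -3, 7, 0]
Answer: W*[2][0] = -7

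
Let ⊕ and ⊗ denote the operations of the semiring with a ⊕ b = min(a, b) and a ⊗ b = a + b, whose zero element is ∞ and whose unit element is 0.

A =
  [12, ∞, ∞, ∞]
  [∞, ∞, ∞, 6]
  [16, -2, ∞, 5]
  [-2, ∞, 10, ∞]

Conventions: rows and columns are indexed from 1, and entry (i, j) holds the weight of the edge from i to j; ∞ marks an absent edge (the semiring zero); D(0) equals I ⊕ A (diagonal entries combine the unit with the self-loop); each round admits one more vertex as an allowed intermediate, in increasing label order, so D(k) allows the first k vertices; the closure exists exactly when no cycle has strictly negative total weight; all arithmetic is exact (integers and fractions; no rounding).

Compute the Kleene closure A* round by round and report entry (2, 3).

D(0):
  [0, ∞, ∞, ∞]
  [∞, 0, ∞, 6]
  [16, -2, 0, 5]
  [-2, ∞, 10, 0]
D(1):
  [0, ∞, ∞, ∞]
  [∞, 0, ∞, 6]
  [16, -2, 0, 5]
  [-2, ∞, 10, 0]
D(2):
  [0, ∞, ∞, ∞]
  [∞, 0, ∞, 6]
  [16, -2, 0, 4]
  [-2, ∞, 10, 0]
D(3):
  [0, ∞, ∞, ∞]
  [∞, 0, ∞, 6]
  [16, -2, 0, 4]
  [-2, 8, 10, 0]
D(4):
  [0, ∞, ∞, ∞]
  [4, 0, 16, 6]
  [2, -2, 0, 4]
  [-2, 8, 10, 0]
Answer: A*[2][3] = 16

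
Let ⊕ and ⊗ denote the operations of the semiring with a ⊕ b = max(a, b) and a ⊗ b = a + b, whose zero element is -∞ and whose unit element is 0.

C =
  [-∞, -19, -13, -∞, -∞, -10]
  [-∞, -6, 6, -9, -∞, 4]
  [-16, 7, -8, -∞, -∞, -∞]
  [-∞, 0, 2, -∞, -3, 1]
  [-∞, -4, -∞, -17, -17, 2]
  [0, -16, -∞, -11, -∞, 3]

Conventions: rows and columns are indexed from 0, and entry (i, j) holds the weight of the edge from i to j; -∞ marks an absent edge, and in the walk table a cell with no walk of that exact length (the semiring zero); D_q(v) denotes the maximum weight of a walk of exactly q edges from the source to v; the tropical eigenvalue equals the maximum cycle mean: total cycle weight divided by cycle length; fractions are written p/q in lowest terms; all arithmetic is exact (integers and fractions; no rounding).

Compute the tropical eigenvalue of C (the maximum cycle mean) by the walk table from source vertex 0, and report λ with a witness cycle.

q=0: [0, -∞, -∞, -∞, -∞, -∞]
q=1: [-∞, -19, -13, -∞, -∞, -10]
q=2: [-10, -6, -13, -21, -∞, -7]
q=3: [-7, -6, 0, -15, -24, -2]
q=4: [-2, 7, 0, -13, -18, 1]
q=5: [1, 7, 13, -2, -16, 11]
q=6: [11, 20, 13, 0, -5, 14]
Optimal cycle mean attained by: cycle 1->2->1, total 6 + 7, length 2.
Answer: λ = 13/2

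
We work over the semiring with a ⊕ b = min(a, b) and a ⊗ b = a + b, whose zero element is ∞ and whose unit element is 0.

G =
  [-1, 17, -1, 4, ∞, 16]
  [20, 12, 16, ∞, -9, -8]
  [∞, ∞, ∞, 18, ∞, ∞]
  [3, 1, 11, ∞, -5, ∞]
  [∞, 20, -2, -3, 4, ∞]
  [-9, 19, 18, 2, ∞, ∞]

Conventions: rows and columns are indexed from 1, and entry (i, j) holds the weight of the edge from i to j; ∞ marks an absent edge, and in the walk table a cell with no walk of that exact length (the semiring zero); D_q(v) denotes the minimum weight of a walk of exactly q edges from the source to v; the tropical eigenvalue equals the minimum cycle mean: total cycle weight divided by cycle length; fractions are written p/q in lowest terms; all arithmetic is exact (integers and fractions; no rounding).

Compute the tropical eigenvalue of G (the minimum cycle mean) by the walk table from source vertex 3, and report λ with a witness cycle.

q=0: [∞, ∞, 0, ∞, ∞, ∞]
q=1: [∞, ∞, ∞, 18, ∞, ∞]
q=2: [21, 19, 29, ∞, 13, ∞]
q=3: [20, 31, 11, 10, 10, 11]
q=4: [2, 11, 8, 7, 5, 23]
q=5: [1, 8, 1, 2, 2, 3]
q=6: [-6, 3, 0, -1, -3, 0]
Optimal cycle mean attained by: cycle 4->5->4, total (-5) + (-3), length 2.
Answer: λ = -4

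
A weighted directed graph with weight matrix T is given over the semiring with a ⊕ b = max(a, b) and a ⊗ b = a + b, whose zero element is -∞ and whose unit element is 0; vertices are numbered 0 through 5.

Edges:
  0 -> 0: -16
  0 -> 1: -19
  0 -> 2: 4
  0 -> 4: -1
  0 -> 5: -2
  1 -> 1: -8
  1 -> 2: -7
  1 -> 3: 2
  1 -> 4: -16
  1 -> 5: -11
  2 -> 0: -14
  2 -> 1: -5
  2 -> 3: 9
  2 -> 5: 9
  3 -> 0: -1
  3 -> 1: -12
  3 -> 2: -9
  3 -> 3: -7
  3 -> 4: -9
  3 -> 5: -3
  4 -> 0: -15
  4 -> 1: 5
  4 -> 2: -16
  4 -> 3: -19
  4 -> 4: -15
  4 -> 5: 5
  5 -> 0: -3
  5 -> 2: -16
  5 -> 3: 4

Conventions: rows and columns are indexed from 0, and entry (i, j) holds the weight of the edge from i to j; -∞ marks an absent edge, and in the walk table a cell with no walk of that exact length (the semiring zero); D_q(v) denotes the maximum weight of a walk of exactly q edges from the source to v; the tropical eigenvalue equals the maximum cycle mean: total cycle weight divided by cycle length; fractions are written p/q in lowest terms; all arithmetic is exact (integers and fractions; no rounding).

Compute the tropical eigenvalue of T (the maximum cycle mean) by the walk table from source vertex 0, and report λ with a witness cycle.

q=0: [0, -∞, -∞, -∞, -∞, -∞]
q=1: [-16, -19, 4, -∞, -1, -2]
q=2: [-5, 4, -12, 13, -16, 13]
q=3: [12, 1, 4, 17, 4, 10]
q=4: [16, 9, 16, 14, 11, 14]
q=5: [13, 16, 20, 25, 15, 25]
q=6: [24, 20, 17, 29, 16, 29]
Optimal cycle mean attained by: cycle 0->2->3->0, total 4 + 9 + (-1), length 3.
Answer: λ = 4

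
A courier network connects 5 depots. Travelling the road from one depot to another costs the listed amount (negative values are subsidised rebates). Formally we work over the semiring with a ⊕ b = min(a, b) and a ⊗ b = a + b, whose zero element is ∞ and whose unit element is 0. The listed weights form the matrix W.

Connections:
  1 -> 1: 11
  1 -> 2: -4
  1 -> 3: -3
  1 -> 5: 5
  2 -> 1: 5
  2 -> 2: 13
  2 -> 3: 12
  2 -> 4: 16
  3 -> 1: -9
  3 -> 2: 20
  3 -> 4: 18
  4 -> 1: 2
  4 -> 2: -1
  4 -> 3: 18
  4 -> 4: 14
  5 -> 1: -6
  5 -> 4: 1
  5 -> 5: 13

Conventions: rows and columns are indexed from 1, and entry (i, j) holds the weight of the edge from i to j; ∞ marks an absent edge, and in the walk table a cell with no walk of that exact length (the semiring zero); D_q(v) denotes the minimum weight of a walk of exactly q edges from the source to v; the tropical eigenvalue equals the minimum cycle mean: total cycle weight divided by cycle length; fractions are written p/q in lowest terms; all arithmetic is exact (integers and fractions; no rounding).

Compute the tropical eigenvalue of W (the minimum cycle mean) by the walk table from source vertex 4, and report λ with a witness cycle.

q=0: [∞, ∞, ∞, 0, ∞]
q=1: [2, -1, 18, 14, ∞]
q=2: [4, -2, -1, 15, 7]
q=3: [-10, 0, 1, 8, 9]
q=4: [-8, -14, -13, 10, -5]
q=5: [-22, -12, -11, -4, -3]
Optimal cycle mean attained by: cycle 1->3->1, total (-3) + (-9), length 2.
Answer: λ = -6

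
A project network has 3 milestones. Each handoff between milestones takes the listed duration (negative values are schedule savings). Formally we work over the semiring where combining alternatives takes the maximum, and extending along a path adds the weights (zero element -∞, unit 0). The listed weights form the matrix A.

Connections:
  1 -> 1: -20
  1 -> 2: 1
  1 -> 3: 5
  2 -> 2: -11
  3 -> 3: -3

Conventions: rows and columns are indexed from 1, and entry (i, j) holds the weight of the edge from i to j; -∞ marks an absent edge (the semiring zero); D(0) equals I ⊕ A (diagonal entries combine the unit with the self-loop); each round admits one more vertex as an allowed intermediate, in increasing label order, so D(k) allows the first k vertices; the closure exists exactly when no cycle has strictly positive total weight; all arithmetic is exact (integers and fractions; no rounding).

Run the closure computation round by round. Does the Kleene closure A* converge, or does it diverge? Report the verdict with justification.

D(0):
  [0, 1, 5]
  [-∞, 0, -∞]
  [-∞, -∞, 0]
D(1):
  [0, 1, 5]
  [-∞, 0, -∞]
  [-∞, -∞, 0]
D(2):
  [0, 1, 5]
  [-∞, 0, -∞]
  [-∞, -∞, 0]
D(3):
  [0, 1, 5]
  [-∞, 0, -∞]
  [-∞, -∞, 0]
Key observation: every diagonal entry stays at the unit through all rounds, so no improving cycle exists.
Answer: CONVERGES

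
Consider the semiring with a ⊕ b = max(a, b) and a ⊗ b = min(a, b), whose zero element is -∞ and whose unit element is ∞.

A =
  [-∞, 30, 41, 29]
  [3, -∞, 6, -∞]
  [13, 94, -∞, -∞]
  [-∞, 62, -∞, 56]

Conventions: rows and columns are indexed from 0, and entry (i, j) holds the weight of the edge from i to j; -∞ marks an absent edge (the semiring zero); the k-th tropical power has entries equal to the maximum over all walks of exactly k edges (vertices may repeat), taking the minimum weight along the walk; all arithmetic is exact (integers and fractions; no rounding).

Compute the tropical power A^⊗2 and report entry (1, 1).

A^⊗2:
  [13, 41, 6, 29]
  [6, 6, 3, 3]
  [3, 13, 13, 13]
  [3, 56, 6, 56]
Key observation: the optimum is the walk 1->2->1, with weight 6 min 94 = 6.
Optimal value attained by: walk 1->2->1.
Answer: (A^⊗2)[1][1] = 6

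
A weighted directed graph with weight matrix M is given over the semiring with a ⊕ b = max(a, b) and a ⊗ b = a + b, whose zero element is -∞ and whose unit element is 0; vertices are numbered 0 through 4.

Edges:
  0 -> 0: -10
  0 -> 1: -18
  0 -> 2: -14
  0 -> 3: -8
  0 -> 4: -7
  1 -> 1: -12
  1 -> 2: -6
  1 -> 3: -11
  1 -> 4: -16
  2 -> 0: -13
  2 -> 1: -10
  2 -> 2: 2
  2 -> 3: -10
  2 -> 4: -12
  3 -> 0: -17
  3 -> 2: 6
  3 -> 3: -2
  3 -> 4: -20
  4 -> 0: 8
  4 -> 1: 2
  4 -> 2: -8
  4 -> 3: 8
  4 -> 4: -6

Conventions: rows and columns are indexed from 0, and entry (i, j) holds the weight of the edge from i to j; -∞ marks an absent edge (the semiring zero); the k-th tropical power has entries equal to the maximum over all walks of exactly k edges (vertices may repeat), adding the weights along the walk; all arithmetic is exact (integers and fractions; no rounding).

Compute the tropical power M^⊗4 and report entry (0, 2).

M^⊗2:
  [1, -5, -2, 1, -13]
  [-8, -14, -4, -8, -18]
  [-4, -8, 4, -4, -10]
  [-7, -4, 8, -4, -6]
  [2, -4, 14, 6, 1]
M^⊗3:
  [-5, -11, 7, -1, -6]
  [-10, -14, -2, -10, -15]
  [-2, -6, 6, -2, -8]
  [2, -2, 10, 2, -4]
  [9, 4, 16, 9, 2]
M^⊗4:
  [2, -3, 9, 2, -5]
  [-7, -12, 0, -7, -14]
  [0, -4, 8, 0, -6]
  [4, 0, 12, 4, -2]
  [10, 6, 18, 10, 4]
Key observation: the optimum is the walk 0->4->3->2->2, with weight (-7) + 8 + 6 + 2 = 9.
Optimal value attained by: walk 0->4->3->2->2.
Answer: (M^⊗4)[0][2] = 9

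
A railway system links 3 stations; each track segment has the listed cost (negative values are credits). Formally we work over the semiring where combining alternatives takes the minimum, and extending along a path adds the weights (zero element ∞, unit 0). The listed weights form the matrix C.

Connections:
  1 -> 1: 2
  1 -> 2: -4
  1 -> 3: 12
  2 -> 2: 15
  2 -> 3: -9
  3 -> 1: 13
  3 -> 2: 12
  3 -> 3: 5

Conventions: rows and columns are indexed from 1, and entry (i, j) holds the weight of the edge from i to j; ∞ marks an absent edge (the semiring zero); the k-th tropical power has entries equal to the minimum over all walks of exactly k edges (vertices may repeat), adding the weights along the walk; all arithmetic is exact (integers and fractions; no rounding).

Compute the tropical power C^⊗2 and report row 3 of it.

C^⊗2:
  [4, -2, -13]
  [4, 3, -4]
  [15, 9, 3]
Answer: row 3 of C^⊗2 = [15, 9, 3]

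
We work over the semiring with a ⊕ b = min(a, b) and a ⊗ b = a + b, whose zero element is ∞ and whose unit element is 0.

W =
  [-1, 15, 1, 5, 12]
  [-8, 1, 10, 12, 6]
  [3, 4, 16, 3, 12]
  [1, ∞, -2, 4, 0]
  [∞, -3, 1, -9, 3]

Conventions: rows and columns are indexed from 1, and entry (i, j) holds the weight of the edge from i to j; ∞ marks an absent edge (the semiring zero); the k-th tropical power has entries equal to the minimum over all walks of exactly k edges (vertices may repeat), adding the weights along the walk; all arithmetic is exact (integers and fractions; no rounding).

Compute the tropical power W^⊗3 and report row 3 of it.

W^⊗2:
  [-2, 5, 0, 3, 5]
  [-9, 2, -7, -3, 4]
  [-4, 5, 1, 3, 3]
  [0, -3, 1, -9, 3]
  [-11, -2, -11, -6, -9]
W^⊗3:
  [-3, 2, -1, -4, 3]
  [-10, -3, -8, -5, -3]
  [-5, 0, -3, -6, 3]
  [-11, -2, -11, -6, -9]
  [-12, -12, -10, -18, -6]
Answer: row 3 of W^⊗3 = [-5, 0, -3, -6, 3]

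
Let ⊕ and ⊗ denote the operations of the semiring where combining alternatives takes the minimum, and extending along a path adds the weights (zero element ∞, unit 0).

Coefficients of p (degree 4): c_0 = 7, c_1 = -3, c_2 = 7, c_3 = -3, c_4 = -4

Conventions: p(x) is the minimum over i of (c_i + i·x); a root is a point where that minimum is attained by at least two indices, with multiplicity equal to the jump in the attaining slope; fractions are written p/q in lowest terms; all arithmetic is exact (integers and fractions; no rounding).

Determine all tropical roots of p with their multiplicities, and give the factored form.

hull edge (i=0, c=7) to (i=1, c=-3): slope -10, span 1
hull edge (i=1, c=-3) to (i=4, c=-4): slope -1/3, span 3
Factored form: p(x) = -4 ⊗ (x ⊕ 1/3) ⊗ (x ⊕ 1/3) ⊗ (x ⊕ 1/3) ⊗ (x ⊕ 10)
Answer: roots = 1/3 (mult 3), 10 (mult 1)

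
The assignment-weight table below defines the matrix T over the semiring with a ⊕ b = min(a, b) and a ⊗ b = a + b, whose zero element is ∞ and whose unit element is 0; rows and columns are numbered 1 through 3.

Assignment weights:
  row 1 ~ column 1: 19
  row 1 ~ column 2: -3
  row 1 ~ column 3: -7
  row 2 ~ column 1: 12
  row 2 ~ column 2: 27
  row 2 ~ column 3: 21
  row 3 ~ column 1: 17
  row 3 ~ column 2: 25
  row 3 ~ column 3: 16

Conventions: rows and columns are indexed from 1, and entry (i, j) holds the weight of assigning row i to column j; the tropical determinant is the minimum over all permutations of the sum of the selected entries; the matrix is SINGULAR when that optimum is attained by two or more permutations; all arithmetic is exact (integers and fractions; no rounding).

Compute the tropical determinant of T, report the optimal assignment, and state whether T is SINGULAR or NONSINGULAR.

σ = (1, 2, 3): 19 + 27 + 16 = 62
σ = (1, 3, 2): 19 + 21 + 25 = 65
σ = (2, 1, 3): (-3) + 12 + 16 = 25
σ = (2, 3, 1): (-3) + 21 + 17 = 35
σ = (3, 1, 2): (-7) + 12 + 25 = 30
σ = (3, 2, 1): (-7) + 27 + 17 = 37
Optimal value attained by: σ = (2, 1, 3).
Answer: det⊕(T) = 25; verdict: NONSINGULAR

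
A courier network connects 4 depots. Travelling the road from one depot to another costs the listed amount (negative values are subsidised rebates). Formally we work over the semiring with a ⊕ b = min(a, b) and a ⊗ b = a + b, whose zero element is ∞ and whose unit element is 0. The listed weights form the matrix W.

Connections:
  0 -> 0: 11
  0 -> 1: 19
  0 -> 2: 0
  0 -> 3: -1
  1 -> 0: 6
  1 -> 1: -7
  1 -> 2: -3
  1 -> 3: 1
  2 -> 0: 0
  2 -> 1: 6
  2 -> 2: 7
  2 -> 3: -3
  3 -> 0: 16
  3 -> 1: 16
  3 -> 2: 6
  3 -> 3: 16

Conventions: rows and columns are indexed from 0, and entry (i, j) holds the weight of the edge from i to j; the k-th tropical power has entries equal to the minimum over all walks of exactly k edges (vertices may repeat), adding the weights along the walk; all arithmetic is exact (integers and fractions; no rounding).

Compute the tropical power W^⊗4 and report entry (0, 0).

W^⊗2:
  [0, 6, 5, -3]
  [-3, -14, -10, -6]
  [7, -1, 0, -1]
  [6, 9, 13, 3]
W^⊗3:
  [5, -1, 0, -1]
  [-10, -21, -17, -13]
  [0, -8, -4, -3]
  [13, 2, 6, 5]
W^⊗4:
  [0, -8, -4, -3]
  [-17, -28, -24, -20]
  [-4, -15, -11, -7]
  [6, -5, -1, 3]
Key observation: the optimum is the walk 0->2->0->2->0, with weight 0 + 0 + 0 + 0 = 0.
Optimal value attained by: walk 0->2->0->2->0.
Answer: (W^⊗4)[0][0] = 0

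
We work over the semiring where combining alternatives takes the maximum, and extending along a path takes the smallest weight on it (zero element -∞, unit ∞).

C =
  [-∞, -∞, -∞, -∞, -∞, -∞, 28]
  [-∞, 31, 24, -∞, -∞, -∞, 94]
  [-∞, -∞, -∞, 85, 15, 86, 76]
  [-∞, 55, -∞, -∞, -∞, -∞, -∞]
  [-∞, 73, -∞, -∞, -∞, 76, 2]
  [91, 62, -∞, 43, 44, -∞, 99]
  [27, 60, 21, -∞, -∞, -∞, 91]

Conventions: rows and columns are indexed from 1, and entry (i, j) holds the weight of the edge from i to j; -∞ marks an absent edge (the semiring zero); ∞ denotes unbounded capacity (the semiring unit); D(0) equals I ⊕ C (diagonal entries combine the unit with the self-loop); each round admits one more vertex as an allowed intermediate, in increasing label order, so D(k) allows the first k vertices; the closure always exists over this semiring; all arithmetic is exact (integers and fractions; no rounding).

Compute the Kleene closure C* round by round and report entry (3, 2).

D(0):
  [∞, -∞, -∞, -∞, -∞, -∞, 28]
  [-∞, ∞, 24, -∞, -∞, -∞, 94]
  [-∞, -∞, ∞, 85, 15, 86, 76]
  [-∞, 55, -∞, ∞, -∞, -∞, -∞]
  [-∞, 73, -∞, -∞, ∞, 76, 2]
  [91, 62, -∞, 43, 44, ∞, 99]
  [27, 60, 21, -∞, -∞, -∞, ∞]
D(1):
  [∞, -∞, -∞, -∞, -∞, -∞, 28]
  [-∞, ∞, 24, -∞, -∞, -∞, 94]
  [-∞, -∞, ∞, 85, 15, 86, 76]
  [-∞, 55, -∞, ∞, -∞, -∞, -∞]
  [-∞, 73, -∞, -∞, ∞, 76, 2]
  [91, 62, -∞, 43, 44, ∞, 99]
  [27, 60, 21, -∞, -∞, -∞, ∞]
D(2):
  [∞, -∞, -∞, -∞, -∞, -∞, 28]
  [-∞, ∞, 24, -∞, -∞, -∞, 94]
  [-∞, -∞, ∞, 85, 15, 86, 76]
  [-∞, 55, 24, ∞, -∞, -∞, 55]
  [-∞, 73, 24, -∞, ∞, 76, 73]
  [91, 62, 24, 43, 44, ∞, 99]
  [27, 60, 24, -∞, -∞, -∞, ∞]
D(3):
  [∞, -∞, -∞, -∞, -∞, -∞, 28]
  [-∞, ∞, 24, 24, 15, 24, 94]
  [-∞, -∞, ∞, 85, 15, 86, 76]
  [-∞, 55, 24, ∞, 15, 24, 55]
  [-∞, 73, 24, 24, ∞, 76, 73]
  [91, 62, 24, 43, 44, ∞, 99]
  [27, 60, 24, 24, 15, 24, ∞]
D(4):
  [∞, -∞, -∞, -∞, -∞, -∞, 28]
  [-∞, ∞, 24, 24, 15, 24, 94]
  [-∞, 55, ∞, 85, 15, 86, 76]
  [-∞, 55, 24, ∞, 15, 24, 55]
  [-∞, 73, 24, 24, ∞, 76, 73]
  [91, 62, 24, 43, 44, ∞, 99]
  [27, 60, 24, 24, 15, 24, ∞]
D(5):
  [∞, -∞, -∞, -∞, -∞, -∞, 28]
  [-∞, ∞, 24, 24, 15, 24, 94]
  [-∞, 55, ∞, 85, 15, 86, 76]
  [-∞, 55, 24, ∞, 15, 24, 55]
  [-∞, 73, 24, 24, ∞, 76, 73]
  [91, 62, 24, 43, 44, ∞, 99]
  [27, 60, 24, 24, 15, 24, ∞]
D(6):
  [∞, -∞, -∞, -∞, -∞, -∞, 28]
  [24, ∞, 24, 24, 24, 24, 94]
  [86, 62, ∞, 85, 44, 86, 86]
  [24, 55, 24, ∞, 24, 24, 55]
  [76, 73, 24, 43, ∞, 76, 76]
  [91, 62, 24, 43, 44, ∞, 99]
  [27, 60, 24, 24, 24, 24, ∞]
D(7):
  [∞, 28, 24, 24, 24, 24, 28]
  [27, ∞, 24, 24, 24, 24, 94]
  [86, 62, ∞, 85, 44, 86, 86]
  [27, 55, 24, ∞, 24, 24, 55]
  [76, 73, 24, 43, ∞, 76, 76]
  [91, 62, 24, 43, 44, ∞, 99]
  [27, 60, 24, 24, 24, 24, ∞]
Answer: C*[3][2] = 62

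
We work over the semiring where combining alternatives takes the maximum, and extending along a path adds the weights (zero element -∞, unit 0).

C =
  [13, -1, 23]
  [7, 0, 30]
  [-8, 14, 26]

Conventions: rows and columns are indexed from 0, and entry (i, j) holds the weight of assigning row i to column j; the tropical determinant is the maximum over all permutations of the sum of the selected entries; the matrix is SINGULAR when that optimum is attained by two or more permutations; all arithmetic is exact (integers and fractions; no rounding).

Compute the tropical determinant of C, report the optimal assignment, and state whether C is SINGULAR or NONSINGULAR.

σ = (0, 1, 2): 13 + 0 + 26 = 39
σ = (0, 2, 1): 13 + 30 + 14 = 57
σ = (1, 0, 2): (-1) + 7 + 26 = 32
σ = (1, 2, 0): (-1) + 30 + (-8) = 21
σ = (2, 0, 1): 23 + 7 + 14 = 44
σ = (2, 1, 0): 23 + 0 + (-8) = 15
Optimal value attained by: σ = (0, 2, 1).
Answer: det⊕(C) = 57; verdict: NONSINGULAR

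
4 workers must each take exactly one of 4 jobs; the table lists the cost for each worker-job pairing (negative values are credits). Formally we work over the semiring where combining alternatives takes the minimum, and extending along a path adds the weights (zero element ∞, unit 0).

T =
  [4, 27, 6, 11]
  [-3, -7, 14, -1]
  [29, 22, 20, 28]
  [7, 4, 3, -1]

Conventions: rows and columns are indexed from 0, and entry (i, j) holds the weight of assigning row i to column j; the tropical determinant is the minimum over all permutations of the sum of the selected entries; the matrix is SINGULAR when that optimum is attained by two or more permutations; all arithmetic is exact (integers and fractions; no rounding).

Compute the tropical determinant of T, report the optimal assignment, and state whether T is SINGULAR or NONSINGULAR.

σ = (0, 1, 2, 3): 4 + (-7) + 20 + (-1) = 16
σ = (0, 1, 3, 2): 4 + (-7) + 28 + 3 = 28
σ = (0, 2, 1, 3): 4 + 14 + 22 + (-1) = 39
σ = (0, 2, 3, 1): 4 + 14 + 28 + 4 = 50
σ = (0, 3, 1, 2): 4 + (-1) + 22 + 3 = 28
σ = (0, 3, 2, 1): 4 + (-1) + 20 + 4 = 27
σ = (1, 0, 2, 3): 27 + (-3) + 20 + (-1) = 43
σ = (1, 0, 3, 2): 27 + (-3) + 28 + 3 = 55
σ = (1, 2, 0, 3): 27 + 14 + 29 + (-1) = 69
σ = (1, 2, 3, 0): 27 + 14 + 28 + 7 = 76
σ = (1, 3, 0, 2): 27 + (-1) + 29 + 3 = 58
σ = (1, 3, 2, 0): 27 + (-1) + 20 + 7 = 53
σ = (2, 0, 1, 3): 6 + (-3) + 22 + (-1) = 24
σ = (2, 0, 3, 1): 6 + (-3) + 28 + 4 = 35
σ = (2, 1, 0, 3): 6 + (-7) + 29 + (-1) = 27
σ = (2, 1, 3, 0): 6 + (-7) + 28 + 7 = 34
σ = (2, 3, 0, 1): 6 + (-1) + 29 + 4 = 38
σ = (2, 3, 1, 0): 6 + (-1) + 22 + 7 = 34
σ = (3, 0, 1, 2): 11 + (-3) + 22 + 3 = 33
σ = (3, 0, 2, 1): 11 + (-3) + 20 + 4 = 32
σ = (3, 1, 0, 2): 11 + (-7) + 29 + 3 = 36
σ = (3, 1, 2, 0): 11 + (-7) + 20 + 7 = 31
σ = (3, 2, 0, 1): 11 + 14 + 29 + 4 = 58
σ = (3, 2, 1, 0): 11 + 14 + 22 + 7 = 54
Optimal value attained by: σ = (0, 1, 2, 3).
Answer: det⊕(T) = 16; verdict: NONSINGULAR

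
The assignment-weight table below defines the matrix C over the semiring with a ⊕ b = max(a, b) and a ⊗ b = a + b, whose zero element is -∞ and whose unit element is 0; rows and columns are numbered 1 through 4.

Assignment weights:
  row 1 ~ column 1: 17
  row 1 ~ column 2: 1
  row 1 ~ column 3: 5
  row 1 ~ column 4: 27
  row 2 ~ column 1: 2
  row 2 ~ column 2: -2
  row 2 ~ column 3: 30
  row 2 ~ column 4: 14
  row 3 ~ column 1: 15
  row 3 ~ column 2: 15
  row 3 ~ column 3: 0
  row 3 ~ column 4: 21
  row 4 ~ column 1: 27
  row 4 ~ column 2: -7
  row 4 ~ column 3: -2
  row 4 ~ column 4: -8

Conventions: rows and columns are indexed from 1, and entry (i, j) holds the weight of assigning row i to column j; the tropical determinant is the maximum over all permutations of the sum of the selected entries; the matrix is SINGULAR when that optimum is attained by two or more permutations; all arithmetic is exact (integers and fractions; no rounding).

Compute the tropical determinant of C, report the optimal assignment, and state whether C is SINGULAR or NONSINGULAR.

σ = (1, 2, 3, 4): 17 + (-2) + 0 + (-8) = 7
σ = (1, 2, 4, 3): 17 + (-2) + 21 + (-2) = 34
σ = (1, 3, 2, 4): 17 + 30 + 15 + (-8) = 54
σ = (1, 3, 4, 2): 17 + 30 + 21 + (-7) = 61
σ = (1, 4, 2, 3): 17 + 14 + 15 + (-2) = 44
σ = (1, 4, 3, 2): 17 + 14 + 0 + (-7) = 24
σ = (2, 1, 3, 4): 1 + 2 + 0 + (-8) = -5
σ = (2, 1, 4, 3): 1 + 2 + 21 + (-2) = 22
σ = (2, 3, 1, 4): 1 + 30 + 15 + (-8) = 38
σ = (2, 3, 4, 1): 1 + 30 + 21 + 27 = 79
σ = (2, 4, 1, 3): 1 + 14 + 15 + (-2) = 28
σ = (2, 4, 3, 1): 1 + 14 + 0 + 27 = 42
σ = (3, 1, 2, 4): 5 + 2 + 15 + (-8) = 14
σ = (3, 1, 4, 2): 5 + 2 + 21 + (-7) = 21
σ = (3, 2, 1, 4): 5 + (-2) + 15 + (-8) = 10
σ = (3, 2, 4, 1): 5 + (-2) + 21 + 27 = 51
σ = (3, 4, 1, 2): 5 + 14 + 15 + (-7) = 27
σ = (3, 4, 2, 1): 5 + 14 + 15 + 27 = 61
σ = (4, 1, 2, 3): 27 + 2 + 15 + (-2) = 42
σ = (4, 1, 3, 2): 27 + 2 + 0 + (-7) = 22
σ = (4, 2, 1, 3): 27 + (-2) + 15 + (-2) = 38
σ = (4, 2, 3, 1): 27 + (-2) + 0 + 27 = 52
σ = (4, 3, 1, 2): 27 + 30 + 15 + (-7) = 65
σ = (4, 3, 2, 1): 27 + 30 + 15 + 27 = 99
Optimal value attained by: σ = (4, 3, 2, 1).
Answer: det⊕(C) = 99; verdict: NONSINGULAR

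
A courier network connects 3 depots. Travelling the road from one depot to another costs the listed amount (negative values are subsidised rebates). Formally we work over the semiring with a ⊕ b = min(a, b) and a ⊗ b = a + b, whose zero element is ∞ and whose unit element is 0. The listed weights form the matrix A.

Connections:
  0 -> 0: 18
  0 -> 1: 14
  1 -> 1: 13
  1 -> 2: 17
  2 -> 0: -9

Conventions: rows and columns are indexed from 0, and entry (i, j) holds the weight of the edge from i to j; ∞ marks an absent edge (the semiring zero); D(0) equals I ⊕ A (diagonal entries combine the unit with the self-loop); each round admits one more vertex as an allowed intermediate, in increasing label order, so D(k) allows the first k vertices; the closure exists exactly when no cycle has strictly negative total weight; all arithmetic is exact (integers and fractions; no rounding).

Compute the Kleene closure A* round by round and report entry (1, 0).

D(0):
  [0, 14, ∞]
  [∞, 0, 17]
  [-9, ∞, 0]
D(1):
  [0, 14, ∞]
  [∞, 0, 17]
  [-9, 5, 0]
D(2):
  [0, 14, 31]
  [∞, 0, 17]
  [-9, 5, 0]
D(3):
  [0, 14, 31]
  [8, 0, 17]
  [-9, 5, 0]
Answer: A*[1][0] = 8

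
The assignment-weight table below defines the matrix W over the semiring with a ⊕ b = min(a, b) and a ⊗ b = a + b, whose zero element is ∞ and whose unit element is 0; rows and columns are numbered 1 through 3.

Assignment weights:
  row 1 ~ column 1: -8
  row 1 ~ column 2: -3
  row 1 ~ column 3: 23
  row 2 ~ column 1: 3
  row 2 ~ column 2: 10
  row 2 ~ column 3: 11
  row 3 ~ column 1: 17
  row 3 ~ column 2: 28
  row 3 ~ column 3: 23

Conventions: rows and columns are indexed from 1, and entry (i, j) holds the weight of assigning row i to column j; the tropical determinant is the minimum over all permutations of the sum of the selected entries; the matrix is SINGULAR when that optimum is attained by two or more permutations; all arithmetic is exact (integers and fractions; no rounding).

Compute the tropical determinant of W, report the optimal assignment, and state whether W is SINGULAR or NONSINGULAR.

σ = (1, 2, 3): (-8) + 10 + 23 = 25
σ = (1, 3, 2): (-8) + 11 + 28 = 31
σ = (2, 1, 3): (-3) + 3 + 23 = 23
σ = (2, 3, 1): (-3) + 11 + 17 = 25
σ = (3, 1, 2): 23 + 3 + 28 = 54
σ = (3, 2, 1): 23 + 10 + 17 = 50
Optimal value attained by: σ = (2, 1, 3).
Answer: det⊕(W) = 23; verdict: NONSINGULAR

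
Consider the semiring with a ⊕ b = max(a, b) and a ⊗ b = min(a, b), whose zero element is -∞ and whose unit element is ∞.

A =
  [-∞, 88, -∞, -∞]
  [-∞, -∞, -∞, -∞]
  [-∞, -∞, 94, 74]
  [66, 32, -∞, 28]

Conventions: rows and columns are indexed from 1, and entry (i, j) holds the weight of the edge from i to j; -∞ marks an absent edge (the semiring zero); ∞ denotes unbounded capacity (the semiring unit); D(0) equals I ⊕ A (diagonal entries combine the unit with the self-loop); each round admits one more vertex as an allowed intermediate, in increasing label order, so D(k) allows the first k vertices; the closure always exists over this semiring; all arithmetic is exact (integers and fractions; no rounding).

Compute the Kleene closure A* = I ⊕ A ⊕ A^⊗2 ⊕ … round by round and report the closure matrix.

D(0):
  [∞, 88, -∞, -∞]
  [-∞, ∞, -∞, -∞]
  [-∞, -∞, ∞, 74]
  [66, 32, -∞, ∞]
D(1):
  [∞, 88, -∞, -∞]
  [-∞, ∞, -∞, -∞]
  [-∞, -∞, ∞, 74]
  [66, 66, -∞, ∞]
D(2):
  [∞, 88, -∞, -∞]
  [-∞, ∞, -∞, -∞]
  [-∞, -∞, ∞, 74]
  [66, 66, -∞, ∞]
D(3):
  [∞, 88, -∞, -∞]
  [-∞, ∞, -∞, -∞]
  [-∞, -∞, ∞, 74]
  [66, 66, -∞, ∞]
D(4):
  [∞, 88, -∞, -∞]
  [-∞, ∞, -∞, -∞]
  [66, 66, ∞, 74]
  [66, 66, -∞, ∞]
Answer: A* = [[∞, 88, -∞, -∞], [-∞, ∞, -∞, -∞], [66, 66, ∞, 74], [66, 66, -∞, ∞]]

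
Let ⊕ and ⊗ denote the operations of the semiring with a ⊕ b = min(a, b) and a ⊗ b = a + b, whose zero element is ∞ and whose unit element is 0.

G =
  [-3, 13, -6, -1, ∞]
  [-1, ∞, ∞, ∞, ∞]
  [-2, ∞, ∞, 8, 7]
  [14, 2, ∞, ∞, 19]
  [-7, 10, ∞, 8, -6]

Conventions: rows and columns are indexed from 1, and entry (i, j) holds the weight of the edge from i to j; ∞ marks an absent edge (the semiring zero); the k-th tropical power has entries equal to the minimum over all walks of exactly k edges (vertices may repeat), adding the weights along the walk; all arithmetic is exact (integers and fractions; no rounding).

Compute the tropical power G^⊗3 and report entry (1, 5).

G^⊗2:
  [-8, 1, -9, -4, 1]
  [-4, 12, -7, -2, ∞]
  [-5, 10, -8, -3, 1]
  [1, 27, 8, 13, 13]
  [-13, 4, -13, -8, -12]
G^⊗3:
  [-11, -2, -14, -9, -5]
  [-9, 0, -10, -5, 0]
  [-10, -1, -11, -6, -5]
  [-2, 14, -5, 0, 7]
  [-19, -6, -19, -14, -18]
Key observation: the optimum is the walk 1->3->5->5, with weight (-6) + 7 + (-6) = -5.
Optimal value attained by: walk 1->3->5->5.
Answer: (G^⊗3)[1][5] = -5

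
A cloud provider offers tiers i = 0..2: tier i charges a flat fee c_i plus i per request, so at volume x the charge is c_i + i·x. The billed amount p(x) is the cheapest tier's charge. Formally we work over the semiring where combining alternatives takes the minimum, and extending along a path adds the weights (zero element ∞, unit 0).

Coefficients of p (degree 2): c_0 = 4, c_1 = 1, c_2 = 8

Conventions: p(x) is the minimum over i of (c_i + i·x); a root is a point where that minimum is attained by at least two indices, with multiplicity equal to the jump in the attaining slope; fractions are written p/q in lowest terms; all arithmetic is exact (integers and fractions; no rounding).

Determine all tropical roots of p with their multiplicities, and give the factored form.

hull edge (i=0, c=4) to (i=1, c=1): slope -3, span 1
hull edge (i=1, c=1) to (i=2, c=8): slope 7, span 1
Factored form: p(x) = 8 ⊗ (x ⊕ (-7)) ⊗ (x ⊕ 3)
Answer: roots = -7 (mult 1), 3 (mult 1)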